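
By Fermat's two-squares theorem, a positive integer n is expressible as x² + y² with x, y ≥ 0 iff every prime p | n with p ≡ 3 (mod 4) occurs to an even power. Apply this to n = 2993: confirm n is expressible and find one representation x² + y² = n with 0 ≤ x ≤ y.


Step 1: Factor n = 2993 = 41 · 73.
Step 2: Check the mod-4 condition on each prime factor: 41 ≡ 1 (mod 4), exponent 1; 73 ≡ 1 (mod 4), exponent 1.
All primes ≡ 3 (mod 4) appear to even exponent (or don't appear), so by the two-squares theorem n IS expressible as a sum of two squares.
Step 3: Build a representation. Here n = 41 · 73 is a product of primes ≡ 1 (mod 4). Each prime p ≡ 1 (mod 4) is itself a sum of two squares; find a² by testing p − a² for a perfect square:
  41: 41 − 1² = 40, 41 − 2² = 37, 41 − 3² = 32, 41 − 4² = 25 = 5² ⇒ 41 = 4² + 5².
  73: 73 − 1² = 72, 73 − 2² = 69, 73 − 3² = 64 = 8² ⇒ 73 = 3² + 8².
  Combine using the Brahmagupta–Fibonacci identity (a² + b²)(c² + d²) = (ac − bd)² + (ad + bc)² = (ac + bd)² + (ad − bc)²:
  41 · 73 = 2993: from (4² + 5²)(3² + 8²), take (4·3 − 5·8, 4·8 + 5·3) = (12 − 40, 32 + 15) = (-28, 47); dropping signs (only squares matter) gives (28, 47); check 28² + 47² = 784 + 2209 = 2993 ✓.
Step 4: Order so x ≤ y and verify: 28² + 47² = 784 + 2209 = 2993 = n. ✓

n = 2993 = 28² + 47² (one valid representation with x ≤ y).


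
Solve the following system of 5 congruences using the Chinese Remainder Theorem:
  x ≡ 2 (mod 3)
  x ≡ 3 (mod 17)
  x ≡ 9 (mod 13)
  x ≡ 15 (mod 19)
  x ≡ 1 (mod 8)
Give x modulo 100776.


Product of moduli M = 3 · 17 · 13 · 19 · 8 = 100776.
Merge one congruence at a time:
  Start: x ≡ 2 (mod 3).
  Combine with x ≡ 3 (mod 17); new modulus lcm = 51.
    Write x = 2 + 3·t and substitute into x ≡ 3 (mod 17): 3·t ≡ 3 − 2 = 1 (mod 17).
    The inverse of 3 mod 17 is 6 (since 3·6 = 18 = 1·17 + 1), so t ≡ 6·1 = 6 ≡ 6 (mod 17).
    Then x = 2 + 3·6 = 20, valid modulo lcm(3, 17) = 51: x ≡ 20 (mod 51).
  Combine with x ≡ 9 (mod 13); new modulus lcm = 663.
    Write x = 20 + 51·t and substitute into x ≡ 9 (mod 13): 51·t ≡ 9 − 20 = -11 (mod 13).
    Reduce coefficients mod 13: 12·t ≡ 2 (mod 13).
    The inverse of 12 mod 13 is 12 (since 12·12 = 144 = 11·13 + 1), so t ≡ 12·2 = 24 ≡ 11 (mod 13).
    Then x = 20 + 51·11 = 581, valid modulo lcm(51, 13) = 663: x ≡ 581 (mod 663).
  Combine with x ≡ 15 (mod 19); new modulus lcm = 12597.
    Write x = 581 + 663·t and substitute into x ≡ 15 (mod 19): 663·t ≡ 15 − 581 = -566 (mod 19).
    Reduce coefficients mod 19: 17·t ≡ 4 (mod 19).
    The inverse of 17 mod 19 is 9 (since 17·9 = 153 = 8·19 + 1), so t ≡ 9·4 = 36 ≡ 17 (mod 19).
    Then x = 581 + 663·17 = 11852, valid modulo lcm(663, 19) = 12597: x ≡ 11852 (mod 12597).
  Combine with x ≡ 1 (mod 8); new modulus lcm = 100776.
    Write x = 11852 + 12597·t and substitute into x ≡ 1 (mod 8): 12597·t ≡ 1 − 11852 = -11851 (mod 8).
    Reduce coefficients mod 8: 5·t ≡ 5 (mod 8).
    The inverse of 5 mod 8 is 5 (since 5·5 = 25 = 3·8 + 1), so t ≡ 5·5 = 25 ≡ 1 (mod 8).
    Then x = 11852 + 12597·1 = 24449, valid modulo lcm(12597, 8) = 100776: x ≡ 24449 (mod 100776).
Verify against each original: 24449 mod 3 = 2, 24449 mod 17 = 3, 24449 mod 13 = 9, 24449 mod 19 = 15, 24449 mod 8 = 1.

x ≡ 24449 (mod 100776).


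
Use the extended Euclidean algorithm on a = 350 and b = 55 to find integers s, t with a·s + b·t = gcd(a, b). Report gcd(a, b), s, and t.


Euclidean algorithm on (350, 55) — divide until remainder is 0:
  350 = 6 · 55 + 20
  55 = 2 · 20 + 15
  20 = 1 · 15 + 5
  15 = 3 · 5 + 0
gcd(350, 55) = 5.
Track Bezout coefficients alongside the remainders: start with r₀ = 350 = a·1 + b·0 (s = 1, t = 0) and r₁ = 55 = a·0 + b·1 (s = 0, t = 1); each new remainder r_{k+1} = r_{k-1} − q_k·r_k inherits s_{k+1} = s_{k-1} − q_k·s_k, t_{k+1} = t_{k-1} − q_k·t_k, so r_k = a·s_k + b·t_k at every step:
  q = 6: r = 20, s = 1 − 6·0 = 1, t = 0 − 6·1 = -6  (check: 350·1 + 55·(-6) = 20)
  q = 2: r = 15, s = 0 − 2·1 = -2, t = 1 − 2·(-6) = 13  (check: 350·(-2) + 55·13 = 15)
  q = 1: r = 5, s = 1 − 1·(-2) = 3, t = -6 − 1·13 = -19  (check: 350·3 + 55·(-19) = 5)
The row with r = 5 (the gcd) gives the Bezout coefficients s = 3, t = -19.
Result: 350 · (3) + 55 · (-19) = 5.

gcd(350, 55) = 5; s = 3, t = -19 (check: 350·3 + 55·(-19) = 5).


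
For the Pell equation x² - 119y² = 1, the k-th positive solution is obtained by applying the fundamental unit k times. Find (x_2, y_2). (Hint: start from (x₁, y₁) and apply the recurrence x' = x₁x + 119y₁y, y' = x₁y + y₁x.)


Step 1: Find the fundamental solution (x₁, y₁) of x² - 119y² = 1.
  Expand √119 as a continued fraction. a₀ = ⌊√119⌋ = 10; iterate m_{k+1} = d_k·a_k − m_k, d_{k+1} = (119 − m_{k+1}²)/d_k, a_{k+1} = ⌊(a₀ + m_{k+1})/d_{k+1}⌋ (starting m₀ = 0, d₀ = 1), with convergents p_k = a_k·p_{k-1} + p_{k-2}, q_k = a_k·q_{k-1} + q_{k-2} (p₋₁ = 1, q₋₁ = 0):
  k = 0: a₀ = 10; p₀/q₀ = 10/1; p₀² − 119·q₀² = 100 − 119 = -19.
  k = 1: m = 10, d = 19, a = ⌊(10 + 10)/19⌋ = 1; p/q = (1·10 + 1)/(1·1 + 0) = 11/1; p² − 119·q² = 121 − 119 = 2.
  k = 2: m = 9, d = 2, a = ⌊(10 + 9)/2⌋ = 9; p/q = (9·11 + 10)/(9·1 + 1) = 109/10; p² − 119·q² = 11881 − 11900 = -19.
  k = 3: m = 9, d = 19, a = ⌊(10 + 9)/19⌋ = 1; p/q = (1·109 + 11)/(1·10 + 1) = 120/11; p² − 119·q² = 14400 − 14399 = 1.
  The first convergent with p² − 119·q² = 1 gives the fundamental solution (x₁, y₁) = (120, 11).
Step 2: Apply the recurrence (x_{n+1}, y_{n+1}) = (x₁x_n + 119y₁y_n, x₁y_n + y₁x_n) repeatedly.
  From (x_1, y_1) = (120, 11): x_2 = 120·120 + 119·11·11 = 28799; y_2 = 120·11 + 11·120 = 2640.
Step 3: Verify x_2² - 119·y_2² = 829382401 - 829382400 = 1 (should be 1). ✓

(x_1, y_1) = (120, 11); (x_2, y_2) = (28799, 2640).


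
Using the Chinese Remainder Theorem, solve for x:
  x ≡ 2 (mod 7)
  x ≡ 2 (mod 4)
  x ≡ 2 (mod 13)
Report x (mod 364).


Moduli 7, 4, 13 are pairwise coprime; by CRT there is a unique solution modulo M = 7 · 4 · 13 = 364.
Solve pairwise, accumulating the modulus:
  Start with x ≡ 2 (mod 7).
  Combine with x ≡ 2 (mod 4): since gcd(7, 4) = 1, we get a unique residue mod 28.
    Write x = 2 + 7·t and substitute into x ≡ 2 (mod 4): 7·t ≡ 2 − 2 = 0 (mod 4).
    Reduce coefficients mod 4: 3·t ≡ 0 (mod 4).
    The inverse of 3 mod 4 is 3 (since 3·3 = 9 = 2·4 + 1), so t ≡ 3·0 = 0 ≡ 0 (mod 4).
    Then x = 2 + 7·0 = 2, valid modulo lcm(7, 4) = 28: x ≡ 2 (mod 28).
  Combine with x ≡ 2 (mod 13): since gcd(28, 13) = 1, we get a unique residue mod 364.
    Write x = 2 + 28·t and substitute into x ≡ 2 (mod 13): 28·t ≡ 2 − 2 = 0 (mod 13).
    Reduce coefficients mod 13: 2·t ≡ 0 (mod 13).
    The inverse of 2 mod 13 is 7 (since 2·7 = 14 = 1·13 + 1), so t ≡ 7·0 = 0 ≡ 0 (mod 13).
    Then x = 2 + 28·0 = 2, valid modulo lcm(28, 13) = 364: x ≡ 2 (mod 364).
Verify: 2 mod 7 = 2 ✓, 2 mod 4 = 2 ✓, 2 mod 13 = 2 ✓.

x ≡ 2 (mod 364).


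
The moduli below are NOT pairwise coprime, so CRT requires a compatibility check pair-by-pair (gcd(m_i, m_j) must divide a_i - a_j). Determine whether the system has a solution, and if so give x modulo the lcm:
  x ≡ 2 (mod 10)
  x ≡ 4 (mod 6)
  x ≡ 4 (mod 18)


Moduli 10, 6, 18 are not pairwise coprime, so CRT works modulo lcm(m_i) when all pairwise compatibility conditions hold.
Pairwise compatibility: gcd(m_i, m_j) must divide a_i - a_j for every pair.
Merge one congruence at a time:
  Start: x ≡ 2 (mod 10).
  Combine with x ≡ 4 (mod 6): gcd(10, 6) = 2; 4 - 2 = 2, which IS divisible by 2, so compatible.
    Write x = 2 + 10·t and substitute into x ≡ 4 (mod 6): 10·t ≡ 4 − 2 = 2 (mod 6).
    Divide the congruence (and modulus) by g = 2: 5·t ≡ 1 (mod 3).
    Reduce coefficients mod 3: 2·t ≡ 1 (mod 3).
    The inverse of 2 mod 3 is 2 (since 2·2 = 4 = 1·3 + 1), so t ≡ 2·1 = 2 ≡ 2 (mod 3).
    Then x = 2 + 10·2 = 22, valid modulo lcm(10, 6) = 30: x ≡ 22 (mod 30).
  Combine with x ≡ 4 (mod 18): gcd(30, 18) = 6; 4 - 22 = -18, which IS divisible by 6, so compatible.
    Write x = 22 + 30·t and substitute into x ≡ 4 (mod 18): 30·t ≡ 4 − 22 = -18 (mod 18).
    Divide the congruence (and modulus) by g = 6: 5·t ≡ -3 (mod 3).
    Reduce coefficients mod 3: 2·t ≡ 0 (mod 3).
    The inverse of 2 mod 3 is 2 (since 2·2 = 4 = 1·3 + 1), so t ≡ 2·0 = 0 ≡ 0 (mod 3).
    Then x = 22 + 30·0 = 22, valid modulo lcm(30, 18) = 90: x ≡ 22 (mod 90).
Verify: 22 mod 10 = 2, 22 mod 6 = 4, 22 mod 18 = 4.

x ≡ 22 (mod 90).


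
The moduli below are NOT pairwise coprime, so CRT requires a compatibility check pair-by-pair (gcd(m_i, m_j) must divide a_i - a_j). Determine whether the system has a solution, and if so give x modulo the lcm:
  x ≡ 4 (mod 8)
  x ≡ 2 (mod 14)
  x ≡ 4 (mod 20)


Moduli 8, 14, 20 are not pairwise coprime, so CRT works modulo lcm(m_i) when all pairwise compatibility conditions hold.
Pairwise compatibility: gcd(m_i, m_j) must divide a_i - a_j for every pair.
Merge one congruence at a time:
  Start: x ≡ 4 (mod 8).
  Combine with x ≡ 2 (mod 14): gcd(8, 14) = 2; 2 - 4 = -2, which IS divisible by 2, so compatible.
    Write x = 4 + 8·t and substitute into x ≡ 2 (mod 14): 8·t ≡ 2 − 4 = -2 (mod 14).
    Divide the congruence (and modulus) by g = 2: 4·t ≡ -1 (mod 7).
    Reduce coefficients mod 7: 4·t ≡ 6 (mod 7).
    The inverse of 4 mod 7 is 2 (since 4·2 = 8 = 1·7 + 1), so t ≡ 2·6 = 12 ≡ 5 (mod 7).
    Then x = 4 + 8·5 = 44, valid modulo lcm(8, 14) = 56: x ≡ 44 (mod 56).
  Combine with x ≡ 4 (mod 20): gcd(56, 20) = 4; 4 - 44 = -40, which IS divisible by 4, so compatible.
    Write x = 44 + 56·t and substitute into x ≡ 4 (mod 20): 56·t ≡ 4 − 44 = -40 (mod 20).
    Divide the congruence (and modulus) by g = 4: 14·t ≡ -10 (mod 5).
    Reduce coefficients mod 5: 4·t ≡ 0 (mod 5).
    The inverse of 4 mod 5 is 4 (since 4·4 = 16 = 3·5 + 1), so t ≡ 4·0 = 0 ≡ 0 (mod 5).
    Then x = 44 + 56·0 = 44, valid modulo lcm(56, 20) = 280: x ≡ 44 (mod 280).
Verify: 44 mod 8 = 4, 44 mod 14 = 2, 44 mod 20 = 4.

x ≡ 44 (mod 280).


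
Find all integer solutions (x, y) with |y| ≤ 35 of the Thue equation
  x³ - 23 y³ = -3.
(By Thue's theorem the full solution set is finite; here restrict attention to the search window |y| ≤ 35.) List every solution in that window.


The equation is x³ - 23y³ = -3. For fixed y, x³ = 23·y³ − 3, so a solution requires the RHS to be a perfect cube.
Strategy: iterate y from -35 to 35, compute RHS = 23·y³ − 3, and check whether it is a (positive or negative) perfect cube.
Check small values of y:
  y = 0: RHS = -3 is not a perfect cube.
  y = 1: RHS = 20 is not a perfect cube.
  y = -1: RHS = -26 is not a perfect cube.
  y = 2: RHS = 181 is not a perfect cube.
  y = -2: RHS = -187 is not a perfect cube.
  y = 3: RHS = 618 is not a perfect cube.
  y = -3: RHS = -624 is not a perfect cube.
Continuing the search up to |y| = 35 finds no solutions either.
No (x, y) in the scanned range satisfies the equation.

No integer solutions with |y| ≤ 35.


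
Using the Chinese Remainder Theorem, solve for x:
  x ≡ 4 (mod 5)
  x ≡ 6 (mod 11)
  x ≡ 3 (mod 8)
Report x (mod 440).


Moduli 5, 11, 8 are pairwise coprime; by CRT there is a unique solution modulo M = 5 · 11 · 8 = 440.
Solve pairwise, accumulating the modulus:
  Start with x ≡ 4 (mod 5).
  Combine with x ≡ 6 (mod 11): since gcd(5, 11) = 1, we get a unique residue mod 55.
    Write x = 4 + 5·t and substitute into x ≡ 6 (mod 11): 5·t ≡ 6 − 4 = 2 (mod 11).
    The inverse of 5 mod 11 is 9 (since 5·9 = 45 = 4·11 + 1), so t ≡ 9·2 = 18 ≡ 7 (mod 11).
    Then x = 4 + 5·7 = 39, valid modulo lcm(5, 11) = 55: x ≡ 39 (mod 55).
  Combine with x ≡ 3 (mod 8): since gcd(55, 8) = 1, we get a unique residue mod 440.
    Write x = 39 + 55·t and substitute into x ≡ 3 (mod 8): 55·t ≡ 3 − 39 = -36 (mod 8).
    Reduce coefficients mod 8: 7·t ≡ 4 (mod 8).
    The inverse of 7 mod 8 is 7 (since 7·7 = 49 = 6·8 + 1), so t ≡ 7·4 = 28 ≡ 4 (mod 8).
    Then x = 39 + 55·4 = 259, valid modulo lcm(55, 8) = 440: x ≡ 259 (mod 440).
Verify: 259 mod 5 = 4 ✓, 259 mod 11 = 6 ✓, 259 mod 8 = 3 ✓.

x ≡ 259 (mod 440).


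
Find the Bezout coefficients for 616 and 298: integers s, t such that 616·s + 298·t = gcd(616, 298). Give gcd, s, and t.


Euclidean algorithm on (616, 298) — divide until remainder is 0:
  616 = 2 · 298 + 20
  298 = 14 · 20 + 18
  20 = 1 · 18 + 2
  18 = 9 · 2 + 0
gcd(616, 298) = 2.
Track Bezout coefficients alongside the remainders: start with r₀ = 616 = a·1 + b·0 (s = 1, t = 0) and r₁ = 298 = a·0 + b·1 (s = 0, t = 1); each new remainder r_{k+1} = r_{k-1} − q_k·r_k inherits s_{k+1} = s_{k-1} − q_k·s_k, t_{k+1} = t_{k-1} − q_k·t_k, so r_k = a·s_k + b·t_k at every step:
  q = 2: r = 20, s = 1 − 2·0 = 1, t = 0 − 2·1 = -2  (check: 616·1 + 298·(-2) = 20)
  q = 14: r = 18, s = 0 − 14·1 = -14, t = 1 − 14·(-2) = 29  (check: 616·(-14) + 298·29 = 18)
  q = 1: r = 2, s = 1 − 1·(-14) = 15, t = -2 − 1·29 = -31  (check: 616·15 + 298·(-31) = 2)
The row with r = 2 (the gcd) gives the Bezout coefficients s = 15, t = -31.
Result: 616 · (15) + 298 · (-31) = 2.

gcd(616, 298) = 2; s = 15, t = -31 (check: 616·15 + 298·(-31) = 2).


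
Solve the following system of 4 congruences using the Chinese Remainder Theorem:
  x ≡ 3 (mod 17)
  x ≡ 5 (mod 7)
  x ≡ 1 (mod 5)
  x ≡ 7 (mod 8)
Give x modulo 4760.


Product of moduli M = 17 · 7 · 5 · 8 = 4760.
Merge one congruence at a time:
  Start: x ≡ 3 (mod 17).
  Combine with x ≡ 5 (mod 7); new modulus lcm = 119.
    Write x = 3 + 17·t and substitute into x ≡ 5 (mod 7): 17·t ≡ 5 − 3 = 2 (mod 7).
    Reduce coefficients mod 7: 3·t ≡ 2 (mod 7).
    The inverse of 3 mod 7 is 5 (since 3·5 = 15 = 2·7 + 1), so t ≡ 5·2 = 10 ≡ 3 (mod 7).
    Then x = 3 + 17·3 = 54, valid modulo lcm(17, 7) = 119: x ≡ 54 (mod 119).
  Combine with x ≡ 1 (mod 5); new modulus lcm = 595.
    Write x = 54 + 119·t and substitute into x ≡ 1 (mod 5): 119·t ≡ 1 − 54 = -53 (mod 5).
    Reduce coefficients mod 5: 4·t ≡ 2 (mod 5).
    The inverse of 4 mod 5 is 4 (since 4·4 = 16 = 3·5 + 1), so t ≡ 4·2 = 8 ≡ 3 (mod 5).
    Then x = 54 + 119·3 = 411, valid modulo lcm(119, 5) = 595: x ≡ 411 (mod 595).
  Combine with x ≡ 7 (mod 8); new modulus lcm = 4760.
    Write x = 411 + 595·t and substitute into x ≡ 7 (mod 8): 595·t ≡ 7 − 411 = -404 (mod 8).
    Reduce coefficients mod 8: 3·t ≡ 4 (mod 8).
    The inverse of 3 mod 8 is 3 (since 3·3 = 9 = 1·8 + 1), so t ≡ 3·4 = 12 ≡ 4 (mod 8).
    Then x = 411 + 595·4 = 2791, valid modulo lcm(595, 8) = 4760: x ≡ 2791 (mod 4760).
Verify against each original: 2791 mod 17 = 3, 2791 mod 7 = 5, 2791 mod 5 = 1, 2791 mod 8 = 7.

x ≡ 2791 (mod 4760).


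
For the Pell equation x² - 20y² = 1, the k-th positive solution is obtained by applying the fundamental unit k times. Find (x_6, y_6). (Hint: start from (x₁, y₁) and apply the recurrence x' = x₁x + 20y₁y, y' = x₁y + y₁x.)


Step 1: Find the fundamental solution (x₁, y₁) of x² - 20y² = 1.
  Expand √20 as a continued fraction. a₀ = ⌊√20⌋ = 4; iterate m_{k+1} = d_k·a_k − m_k, d_{k+1} = (20 − m_{k+1}²)/d_k, a_{k+1} = ⌊(a₀ + m_{k+1})/d_{k+1}⌋ (starting m₀ = 0, d₀ = 1), with convergents p_k = a_k·p_{k-1} + p_{k-2}, q_k = a_k·q_{k-1} + q_{k-2} (p₋₁ = 1, q₋₁ = 0):
  k = 0: a₀ = 4; p₀/q₀ = 4/1; p₀² − 20·q₀² = 16 − 20 = -4.
  k = 1: m = 4, d = 4, a = ⌊(4 + 4)/4⌋ = 2; p/q = (2·4 + 1)/(2·1 + 0) = 9/2; p² − 20·q² = 81 − 80 = 1.
  The first convergent with p² − 20·q² = 1 gives the fundamental solution (x₁, y₁) = (9, 2).
Step 2: Apply the recurrence (x_{n+1}, y_{n+1}) = (x₁x_n + 20y₁y_n, x₁y_n + y₁x_n) repeatedly.
  From (x_1, y_1) = (9, 2): x_2 = 9·9 + 20·2·2 = 161; y_2 = 9·2 + 2·9 = 36.
  From (x_2, y_2) = (161, 36): x_3 = 9·161 + 20·2·36 = 2889; y_3 = 9·36 + 2·161 = 646.
  From (x_3, y_3) = (2889, 646): x_4 = 9·2889 + 20·2·646 = 51841; y_4 = 9·646 + 2·2889 = 11592.
  From (x_4, y_4) = (51841, 11592): x_5 = 9·51841 + 20·2·11592 = 930249; y_5 = 9·11592 + 2·51841 = 208010.
  From (x_5, y_5) = (930249, 208010): x_6 = 9·930249 + 20·2·208010 = 16692641; y_6 = 9·208010 + 2·930249 = 3732588.
Step 3: Verify x_6² - 20·y_6² = 278644263554881 - 278644263554880 = 1 (should be 1). ✓

(x_1, y_1) = (9, 2); (x_6, y_6) = (16692641, 3732588).


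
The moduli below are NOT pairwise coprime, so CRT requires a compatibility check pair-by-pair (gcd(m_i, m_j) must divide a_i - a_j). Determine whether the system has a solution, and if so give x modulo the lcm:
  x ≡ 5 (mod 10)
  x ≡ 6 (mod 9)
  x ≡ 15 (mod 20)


Moduli 10, 9, 20 are not pairwise coprime, so CRT works modulo lcm(m_i) when all pairwise compatibility conditions hold.
Pairwise compatibility: gcd(m_i, m_j) must divide a_i - a_j for every pair.
Merge one congruence at a time:
  Start: x ≡ 5 (mod 10).
  Combine with x ≡ 6 (mod 9): gcd(10, 9) = 1; 6 - 5 = 1, which IS divisible by 1, so compatible.
    Write x = 5 + 10·t and substitute into x ≡ 6 (mod 9): 10·t ≡ 6 − 5 = 1 (mod 9).
    Reduce coefficients mod 9: 1·t ≡ 1 (mod 9).
    So t ≡ 1 (mod 9).
    Then x = 5 + 10·1 = 15, valid modulo lcm(10, 9) = 90: x ≡ 15 (mod 90).
  Combine with x ≡ 15 (mod 20): gcd(90, 20) = 10; 15 - 15 = 0, which IS divisible by 10, so compatible.
    Write x = 15 + 90·t and substitute into x ≡ 15 (mod 20): 90·t ≡ 15 − 15 = 0 (mod 20).
    Divide the congruence (and modulus) by g = 10: 9·t ≡ 0 (mod 2).
    Reduce coefficients mod 2: 1·t ≡ 0 (mod 2).
    So t ≡ 0 (mod 2).
    Then x = 15 + 90·0 = 15, valid modulo lcm(90, 20) = 180: x ≡ 15 (mod 180).
Verify: 15 mod 10 = 5, 15 mod 9 = 6, 15 mod 20 = 15.

x ≡ 15 (mod 180).


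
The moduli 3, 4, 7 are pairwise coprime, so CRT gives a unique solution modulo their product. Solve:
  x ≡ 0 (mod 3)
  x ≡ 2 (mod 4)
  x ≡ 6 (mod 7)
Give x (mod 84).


Moduli 3, 4, 7 are pairwise coprime; by CRT there is a unique solution modulo M = 3 · 4 · 7 = 84.
Solve pairwise, accumulating the modulus:
  Start with x ≡ 0 (mod 3).
  Combine with x ≡ 2 (mod 4): since gcd(3, 4) = 1, we get a unique residue mod 12.
    Write x = 0 + 3·t and substitute into x ≡ 2 (mod 4): 3·t ≡ 2 − 0 = 2 (mod 4).
    The inverse of 3 mod 4 is 3 (since 3·3 = 9 = 2·4 + 1), so t ≡ 3·2 = 6 ≡ 2 (mod 4).
    Then x = 0 + 3·2 = 6, valid modulo lcm(3, 4) = 12: x ≡ 6 (mod 12).
  Combine with x ≡ 6 (mod 7): since gcd(12, 7) = 1, we get a unique residue mod 84.
    Write x = 6 + 12·t and substitute into x ≡ 6 (mod 7): 12·t ≡ 6 − 6 = 0 (mod 7).
    Reduce coefficients mod 7: 5·t ≡ 0 (mod 7).
    The inverse of 5 mod 7 is 3 (since 5·3 = 15 = 2·7 + 1), so t ≡ 3·0 = 0 ≡ 0 (mod 7).
    Then x = 6 + 12·0 = 6, valid modulo lcm(12, 7) = 84: x ≡ 6 (mod 84).
Verify: 6 mod 3 = 0 ✓, 6 mod 4 = 2 ✓, 6 mod 7 = 6 ✓.

x ≡ 6 (mod 84).


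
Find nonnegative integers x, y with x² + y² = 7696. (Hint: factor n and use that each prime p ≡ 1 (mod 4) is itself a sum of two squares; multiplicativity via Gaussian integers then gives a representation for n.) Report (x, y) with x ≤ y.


Step 1: Factor n = 7696 = 2^4 · 13 · 37.
Step 2: Check the mod-4 condition on each prime factor: 2 = 2 (special); 13 ≡ 1 (mod 4), exponent 1; 37 ≡ 1 (mod 4), exponent 1.
All primes ≡ 3 (mod 4) appear to even exponent (or don't appear), so by the two-squares theorem n IS expressible as a sum of two squares.
Step 3: Build a representation. Group n = k² · m with k = 4 and m = 13 · 37 = 481 (a product of primes ≡ 1 (mod 4)); a representation of m scales to one of n via (k·x)² + (k·y)² = k²(x² + y²). Each prime p ≡ 1 (mod 4) is itself a sum of two squares; find a² by testing p − a² for a perfect square:
  13: 13 − 1² = 12, 13 − 2² = 9 = 3² ⇒ 13 = 2² + 3².
  37: 37 − 1² = 36 = 6² ⇒ 37 = 1² + 6².
  Combine using the Brahmagupta–Fibonacci identity (a² + b²)(c² + d²) = (ac − bd)² + (ad + bc)² = (ac + bd)² + (ad − bc)²:
  13 · 37 = 481: from (2² + 3²)(1² + 6²), take (2·1 − 3·6, 2·6 + 3·1) = (2 − 18, 12 + 3) = (-16, 15); dropping signs (only squares matter) gives (16, 15); check 16² + 15² = 256 + 225 = 481 ✓.
  Scale by k = 4: (4·16, 4·15) = (64, 60).
Step 4: Order so x ≤ y and verify: 60² + 64² = 3600 + 4096 = 7696 = n. ✓

n = 7696 = 60² + 64² (one valid representation with x ≤ y).


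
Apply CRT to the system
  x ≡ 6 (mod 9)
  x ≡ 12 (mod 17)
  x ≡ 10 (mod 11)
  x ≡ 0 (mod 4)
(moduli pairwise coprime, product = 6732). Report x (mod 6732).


Product of moduli M = 9 · 17 · 11 · 4 = 6732.
Merge one congruence at a time:
  Start: x ≡ 6 (mod 9).
  Combine with x ≡ 12 (mod 17); new modulus lcm = 153.
    Write x = 6 + 9·t and substitute into x ≡ 12 (mod 17): 9·t ≡ 12 − 6 = 6 (mod 17).
    The inverse of 9 mod 17 is 2 (since 9·2 = 18 = 1·17 + 1), so t ≡ 2·6 = 12 ≡ 12 (mod 17).
    Then x = 6 + 9·12 = 114, valid modulo lcm(9, 17) = 153: x ≡ 114 (mod 153).
  Combine with x ≡ 10 (mod 11); new modulus lcm = 1683.
    Write x = 114 + 153·t and substitute into x ≡ 10 (mod 11): 153·t ≡ 10 − 114 = -104 (mod 11).
    Reduce coefficients mod 11: 10·t ≡ 6 (mod 11).
    The inverse of 10 mod 11 is 10 (since 10·10 = 100 = 9·11 + 1), so t ≡ 10·6 = 60 ≡ 5 (mod 11).
    Then x = 114 + 153·5 = 879, valid modulo lcm(153, 11) = 1683: x ≡ 879 (mod 1683).
  Combine with x ≡ 0 (mod 4); new modulus lcm = 6732.
    Write x = 879 + 1683·t and substitute into x ≡ 0 (mod 4): 1683·t ≡ 0 − 879 = -879 (mod 4).
    Reduce coefficients mod 4: 3·t ≡ 1 (mod 4).
    The inverse of 3 mod 4 is 3 (since 3·3 = 9 = 2·4 + 1), so t ≡ 3·1 = 3 ≡ 3 (mod 4).
    Then x = 879 + 1683·3 = 5928, valid modulo lcm(1683, 4) = 6732: x ≡ 5928 (mod 6732).
Verify against each original: 5928 mod 9 = 6, 5928 mod 17 = 12, 5928 mod 11 = 10, 5928 mod 4 = 0.

x ≡ 5928 (mod 6732).


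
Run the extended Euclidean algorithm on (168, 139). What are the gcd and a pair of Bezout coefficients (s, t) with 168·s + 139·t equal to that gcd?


Euclidean algorithm on (168, 139) — divide until remainder is 0:
  168 = 1 · 139 + 29
  139 = 4 · 29 + 23
  29 = 1 · 23 + 6
  23 = 3 · 6 + 5
  6 = 1 · 5 + 1
  5 = 5 · 1 + 0
gcd(168, 139) = 1.
Track Bezout coefficients alongside the remainders: start with r₀ = 168 = a·1 + b·0 (s = 1, t = 0) and r₁ = 139 = a·0 + b·1 (s = 0, t = 1); each new remainder r_{k+1} = r_{k-1} − q_k·r_k inherits s_{k+1} = s_{k-1} − q_k·s_k, t_{k+1} = t_{k-1} − q_k·t_k, so r_k = a·s_k + b·t_k at every step:
  q = 1: r = 29, s = 1 − 1·0 = 1, t = 0 − 1·1 = -1  (check: 168·1 + 139·(-1) = 29)
  q = 4: r = 23, s = 0 − 4·1 = -4, t = 1 − 4·(-1) = 5  (check: 168·(-4) + 139·5 = 23)
  q = 1: r = 6, s = 1 − 1·(-4) = 5, t = -1 − 1·5 = -6  (check: 168·5 + 139·(-6) = 6)
  q = 3: r = 5, s = -4 − 3·5 = -19, t = 5 − 3·(-6) = 23  (check: 168·(-19) + 139·23 = 5)
  q = 1: r = 1, s = 5 − 1·(-19) = 24, t = -6 − 1·23 = -29  (check: 168·24 + 139·(-29) = 1)
The row with r = 1 (the gcd) gives the Bezout coefficients s = 24, t = -29.
Result: 168 · (24) + 139 · (-29) = 1.

gcd(168, 139) = 1; s = 24, t = -29 (check: 168·24 + 139·(-29) = 1).


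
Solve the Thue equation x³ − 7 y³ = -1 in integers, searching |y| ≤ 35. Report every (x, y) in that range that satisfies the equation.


The equation is x³ - 7y³ = -1. For fixed y, x³ = 7·y³ − 1, so a solution requires the RHS to be a perfect cube.
Strategy: iterate y from -35 to 35, compute RHS = 7·y³ − 1, and check whether it is a (positive or negative) perfect cube.
Check small values of y:
  y = 0: RHS = -1 = (-1)³ ⇒ x = -1 works.
  y = 1: RHS = 6 is not a perfect cube.
  y = -1: RHS = -8 = (-2)³ ⇒ x = -2 works.
  y = 2: RHS = 55 is not a perfect cube.
  y = -2: RHS = -57 is not a perfect cube.
  y = 3: RHS = 188 is not a perfect cube.
  y = -3: RHS = -190 is not a perfect cube.
Continuing the search up to |y| = 35 finds no further solutions beyond those listed.
Collected solutions: (-1, 0), (-2, -1).

Solutions (with |y| ≤ 35): (-1, 0), (-2, -1).


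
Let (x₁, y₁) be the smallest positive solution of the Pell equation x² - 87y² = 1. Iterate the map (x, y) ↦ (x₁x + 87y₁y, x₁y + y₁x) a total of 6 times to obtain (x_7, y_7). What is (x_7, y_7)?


Step 1: Find the fundamental solution (x₁, y₁) of x² - 87y² = 1.
  Expand √87 as a continued fraction. a₀ = ⌊√87⌋ = 9; iterate m_{k+1} = d_k·a_k − m_k, d_{k+1} = (87 − m_{k+1}²)/d_k, a_{k+1} = ⌊(a₀ + m_{k+1})/d_{k+1}⌋ (starting m₀ = 0, d₀ = 1), with convergents p_k = a_k·p_{k-1} + p_{k-2}, q_k = a_k·q_{k-1} + q_{k-2} (p₋₁ = 1, q₋₁ = 0):
  k = 0: a₀ = 9; p₀/q₀ = 9/1; p₀² − 87·q₀² = 81 − 87 = -6.
  k = 1: m = 9, d = 6, a = ⌊(9 + 9)/6⌋ = 3; p/q = (3·9 + 1)/(3·1 + 0) = 28/3; p² − 87·q² = 784 − 783 = 1.
  The first convergent with p² − 87·q² = 1 gives the fundamental solution (x₁, y₁) = (28, 3).
Step 2: Apply the recurrence (x_{n+1}, y_{n+1}) = (x₁x_n + 87y₁y_n, x₁y_n + y₁x_n) repeatedly.
  From (x_1, y_1) = (28, 3): x_2 = 28·28 + 87·3·3 = 1567; y_2 = 28·3 + 3·28 = 168.
  From (x_2, y_2) = (1567, 168): x_3 = 28·1567 + 87·3·168 = 87724; y_3 = 28·168 + 3·1567 = 9405.
  From (x_3, y_3) = (87724, 9405): x_4 = 28·87724 + 87·3·9405 = 4910977; y_4 = 28·9405 + 3·87724 = 526512.
  From (x_4, y_4) = (4910977, 526512): x_5 = 28·4910977 + 87·3·526512 = 274926988; y_5 = 28·526512 + 3·4910977 = 29475267.
  From (x_5, y_5) = (274926988, 29475267): x_6 = 28·274926988 + 87·3·29475267 = 15391000351; y_6 = 28·29475267 + 3·274926988 = 1650088440.
  From (x_6, y_6) = (15391000351, 1650088440): x_7 = 28·15391000351 + 87·3·1650088440 = 861621092668; y_7 = 28·1650088440 + 3·15391000351 = 92375477373.
Step 3: Verify x_7² - 87·y_7² = 742390907330398243358224 - 742390907330398243358223 = 1 (should be 1). ✓

(x_1, y_1) = (28, 3); (x_7, y_7) = (861621092668, 92375477373).


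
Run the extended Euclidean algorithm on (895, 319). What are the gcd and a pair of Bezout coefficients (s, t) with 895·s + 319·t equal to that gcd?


Euclidean algorithm on (895, 319) — divide until remainder is 0:
  895 = 2 · 319 + 257
  319 = 1 · 257 + 62
  257 = 4 · 62 + 9
  62 = 6 · 9 + 8
  9 = 1 · 8 + 1
  8 = 8 · 1 + 0
gcd(895, 319) = 1.
Track Bezout coefficients alongside the remainders: start with r₀ = 895 = a·1 + b·0 (s = 1, t = 0) and r₁ = 319 = a·0 + b·1 (s = 0, t = 1); each new remainder r_{k+1} = r_{k-1} − q_k·r_k inherits s_{k+1} = s_{k-1} − q_k·s_k, t_{k+1} = t_{k-1} − q_k·t_k, so r_k = a·s_k + b·t_k at every step:
  q = 2: r = 257, s = 1 − 2·0 = 1, t = 0 − 2·1 = -2  (check: 895·1 + 319·(-2) = 257)
  q = 1: r = 62, s = 0 − 1·1 = -1, t = 1 − 1·(-2) = 3  (check: 895·(-1) + 319·3 = 62)
  q = 4: r = 9, s = 1 − 4·(-1) = 5, t = -2 − 4·3 = -14  (check: 895·5 + 319·(-14) = 9)
  q = 6: r = 8, s = -1 − 6·5 = -31, t = 3 − 6·(-14) = 87  (check: 895·(-31) + 319·87 = 8)
  q = 1: r = 1, s = 5 − 1·(-31) = 36, t = -14 − 1·87 = -101  (check: 895·36 + 319·(-101) = 1)
The row with r = 1 (the gcd) gives the Bezout coefficients s = 36, t = -101.
Result: 895 · (36) + 319 · (-101) = 1.

gcd(895, 319) = 1; s = 36, t = -101 (check: 895·36 + 319·(-101) = 1).


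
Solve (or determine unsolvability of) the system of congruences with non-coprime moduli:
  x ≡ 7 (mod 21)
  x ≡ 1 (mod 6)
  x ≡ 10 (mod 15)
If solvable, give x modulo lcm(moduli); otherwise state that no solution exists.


Moduli 21, 6, 15 are not pairwise coprime, so CRT works modulo lcm(m_i) when all pairwise compatibility conditions hold.
Pairwise compatibility: gcd(m_i, m_j) must divide a_i - a_j for every pair.
Merge one congruence at a time:
  Start: x ≡ 7 (mod 21).
  Combine with x ≡ 1 (mod 6): gcd(21, 6) = 3; 1 - 7 = -6, which IS divisible by 3, so compatible.
    Write x = 7 + 21·t and substitute into x ≡ 1 (mod 6): 21·t ≡ 1 − 7 = -6 (mod 6).
    Divide the congruence (and modulus) by g = 3: 7·t ≡ -2 (mod 2).
    Reduce coefficients mod 2: 1·t ≡ 0 (mod 2).
    So t ≡ 0 (mod 2).
    Then x = 7 + 21·0 = 7, valid modulo lcm(21, 6) = 42: x ≡ 7 (mod 42).
  Combine with x ≡ 10 (mod 15): gcd(42, 15) = 3; 10 - 7 = 3, which IS divisible by 3, so compatible.
    Write x = 7 + 42·t and substitute into x ≡ 10 (mod 15): 42·t ≡ 10 − 7 = 3 (mod 15).
    Divide the congruence (and modulus) by g = 3: 14·t ≡ 1 (mod 5).
    Reduce coefficients mod 5: 4·t ≡ 1 (mod 5).
    The inverse of 4 mod 5 is 4 (since 4·4 = 16 = 3·5 + 1), so t ≡ 4·1 = 4 ≡ 4 (mod 5).
    Then x = 7 + 42·4 = 175, valid modulo lcm(42, 15) = 210: x ≡ 175 (mod 210).
Verify: 175 mod 21 = 7, 175 mod 6 = 1, 175 mod 15 = 10.

x ≡ 175 (mod 210).


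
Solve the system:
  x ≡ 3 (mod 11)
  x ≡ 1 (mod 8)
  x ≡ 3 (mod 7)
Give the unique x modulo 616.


Moduli 11, 8, 7 are pairwise coprime; by CRT there is a unique solution modulo M = 11 · 8 · 7 = 616.
Solve pairwise, accumulating the modulus:
  Start with x ≡ 3 (mod 11).
  Combine with x ≡ 1 (mod 8): since gcd(11, 8) = 1, we get a unique residue mod 88.
    Write x = 3 + 11·t and substitute into x ≡ 1 (mod 8): 11·t ≡ 1 − 3 = -2 (mod 8).
    Reduce coefficients mod 8: 3·t ≡ 6 (mod 8).
    The inverse of 3 mod 8 is 3 (since 3·3 = 9 = 1·8 + 1), so t ≡ 3·6 = 18 ≡ 2 (mod 8).
    Then x = 3 + 11·2 = 25, valid modulo lcm(11, 8) = 88: x ≡ 25 (mod 88).
  Combine with x ≡ 3 (mod 7): since gcd(88, 7) = 1, we get a unique residue mod 616.
    Write x = 25 + 88·t and substitute into x ≡ 3 (mod 7): 88·t ≡ 3 − 25 = -22 (mod 7).
    Reduce coefficients mod 7: 4·t ≡ 6 (mod 7).
    The inverse of 4 mod 7 is 2 (since 4·2 = 8 = 1·7 + 1), so t ≡ 2·6 = 12 ≡ 5 (mod 7).
    Then x = 25 + 88·5 = 465, valid modulo lcm(88, 7) = 616: x ≡ 465 (mod 616).
Verify: 465 mod 11 = 3 ✓, 465 mod 8 = 1 ✓, 465 mod 7 = 3 ✓.

x ≡ 465 (mod 616).


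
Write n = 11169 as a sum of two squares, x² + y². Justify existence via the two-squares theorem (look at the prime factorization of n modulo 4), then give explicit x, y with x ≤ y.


Step 1: Factor n = 11169 = 3^2 · 17 · 73.
Step 2: Check the mod-4 condition on each prime factor: 3 ≡ 3 (mod 4), exponent 2 (must be even); 17 ≡ 1 (mod 4), exponent 1; 73 ≡ 1 (mod 4), exponent 1.
All primes ≡ 3 (mod 4) appear to even exponent (or don't appear), so by the two-squares theorem n IS expressible as a sum of two squares.
Step 3: Build a representation. Group n = k² · m with k = 3 and m = 17 · 73 = 1241 (a product of primes ≡ 1 (mod 4)); a representation of m scales to one of n via (k·x)² + (k·y)² = k²(x² + y²). Each prime p ≡ 1 (mod 4) is itself a sum of two squares; find a² by testing p − a² for a perfect square:
  17: 17 − 1² = 16 = 4² ⇒ 17 = 1² + 4².
  73: 73 − 1² = 72, 73 − 2² = 69, 73 − 3² = 64 = 8² ⇒ 73 = 3² + 8².
  Combine using the Brahmagupta–Fibonacci identity (a² + b²)(c² + d²) = (ac − bd)² + (ad + bc)² = (ac + bd)² + (ad − bc)²:
  17 · 73 = 1241: from (1² + 4²)(3² + 8²), take (1·3 − 4·8, 1·8 + 4·3) = (3 − 32, 8 + 12) = (-29, 20); dropping signs (only squares matter) gives (29, 20); check 29² + 20² = 841 + 400 = 1241 ✓.
  Scale by k = 3: (3·29, 3·20) = (87, 60).
Step 4: Order so x ≤ y and verify: 60² + 87² = 3600 + 7569 = 11169 = n. ✓

n = 11169 = 60² + 87² (one valid representation with x ≤ y).


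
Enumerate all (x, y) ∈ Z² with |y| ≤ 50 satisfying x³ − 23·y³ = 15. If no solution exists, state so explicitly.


The equation is x³ - 23y³ = 15. For fixed y, x³ = 23·y³ + 15, so a solution requires the RHS to be a perfect cube.
Strategy: iterate y from -50 to 50, compute RHS = 23·y³ + 15, and check whether it is a (positive or negative) perfect cube.
Check small values of y:
  y = 0: RHS = 15 is not a perfect cube.
  y = 1: RHS = 38 is not a perfect cube.
  y = -1: RHS = -8 = (-2)³ ⇒ x = -2 works.
  y = 2: RHS = 199 is not a perfect cube.
  y = -2: RHS = -169 is not a perfect cube.
  y = 3: RHS = 636 is not a perfect cube.
  y = -3: RHS = -606 is not a perfect cube.
Continuing the search up to |y| = 50 finds no further solutions beyond those listed.
Collected solutions: (-2, -1).

Solutions (with |y| ≤ 50): (-2, -1).


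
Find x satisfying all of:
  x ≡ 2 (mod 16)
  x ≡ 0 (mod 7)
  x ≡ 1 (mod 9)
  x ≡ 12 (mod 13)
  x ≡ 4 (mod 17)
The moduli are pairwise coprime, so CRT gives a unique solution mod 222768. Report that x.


Product of moduli M = 16 · 7 · 9 · 13 · 17 = 222768.
Merge one congruence at a time:
  Start: x ≡ 2 (mod 16).
  Combine with x ≡ 0 (mod 7); new modulus lcm = 112.
    Write x = 2 + 16·t and substitute into x ≡ 0 (mod 7): 16·t ≡ 0 − 2 = -2 (mod 7).
    Reduce coefficients mod 7: 2·t ≡ 5 (mod 7).
    The inverse of 2 mod 7 is 4 (since 2·4 = 8 = 1·7 + 1), so t ≡ 4·5 = 20 ≡ 6 (mod 7).
    Then x = 2 + 16·6 = 98, valid modulo lcm(16, 7) = 112: x ≡ 98 (mod 112).
  Combine with x ≡ 1 (mod 9); new modulus lcm = 1008.
    Write x = 98 + 112·t and substitute into x ≡ 1 (mod 9): 112·t ≡ 1 − 98 = -97 (mod 9).
    Reduce coefficients mod 9: 4·t ≡ 2 (mod 9).
    The inverse of 4 mod 9 is 7 (since 4·7 = 28 = 3·9 + 1), so t ≡ 7·2 = 14 ≡ 5 (mod 9).
    Then x = 98 + 112·5 = 658, valid modulo lcm(112, 9) = 1008: x ≡ 658 (mod 1008).
  Combine with x ≡ 12 (mod 13); new modulus lcm = 13104.
    Write x = 658 + 1008·t and substitute into x ≡ 12 (mod 13): 1008·t ≡ 12 − 658 = -646 (mod 13).
    Reduce coefficients mod 13: 7·t ≡ 4 (mod 13).
    The inverse of 7 mod 13 is 2 (since 7·2 = 14 = 1·13 + 1), so t ≡ 2·4 = 8 ≡ 8 (mod 13).
    Then x = 658 + 1008·8 = 8722, valid modulo lcm(1008, 13) = 13104: x ≡ 8722 (mod 13104).
  Combine with x ≡ 4 (mod 17); new modulus lcm = 222768.
    Write x = 8722 + 13104·t and substitute into x ≡ 4 (mod 17): 13104·t ≡ 4 − 8722 = -8718 (mod 17).
    Reduce coefficients mod 17: 14·t ≡ 3 (mod 17).
    The inverse of 14 mod 17 is 11 (since 14·11 = 154 = 9·17 + 1), so t ≡ 11·3 = 33 ≡ 16 (mod 17).
    Then x = 8722 + 13104·16 = 218386, valid modulo lcm(13104, 17) = 222768: x ≡ 218386 (mod 222768).
Verify against each original: 218386 mod 16 = 2, 218386 mod 7 = 0, 218386 mod 9 = 1, 218386 mod 13 = 12, 218386 mod 17 = 4.

x ≡ 218386 (mod 222768).


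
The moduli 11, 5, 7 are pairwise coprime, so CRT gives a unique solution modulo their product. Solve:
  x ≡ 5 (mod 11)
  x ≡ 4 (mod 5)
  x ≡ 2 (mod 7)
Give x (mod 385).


Moduli 11, 5, 7 are pairwise coprime; by CRT there is a unique solution modulo M = 11 · 5 · 7 = 385.
Solve pairwise, accumulating the modulus:
  Start with x ≡ 5 (mod 11).
  Combine with x ≡ 4 (mod 5): since gcd(11, 5) = 1, we get a unique residue mod 55.
    Write x = 5 + 11·t and substitute into x ≡ 4 (mod 5): 11·t ≡ 4 − 5 = -1 (mod 5).
    Reduce coefficients mod 5: 1·t ≡ 4 (mod 5).
    So t ≡ 4 (mod 5).
    Then x = 5 + 11·4 = 49, valid modulo lcm(11, 5) = 55: x ≡ 49 (mod 55).
  Combine with x ≡ 2 (mod 7): since gcd(55, 7) = 1, we get a unique residue mod 385.
    Write x = 49 + 55·t and substitute into x ≡ 2 (mod 7): 55·t ≡ 2 − 49 = -47 (mod 7).
    Reduce coefficients mod 7: 6·t ≡ 2 (mod 7).
    The inverse of 6 mod 7 is 6 (since 6·6 = 36 = 5·7 + 1), so t ≡ 6·2 = 12 ≡ 5 (mod 7).
    Then x = 49 + 55·5 = 324, valid modulo lcm(55, 7) = 385: x ≡ 324 (mod 385).
Verify: 324 mod 11 = 5 ✓, 324 mod 5 = 4 ✓, 324 mod 7 = 2 ✓.

x ≡ 324 (mod 385).


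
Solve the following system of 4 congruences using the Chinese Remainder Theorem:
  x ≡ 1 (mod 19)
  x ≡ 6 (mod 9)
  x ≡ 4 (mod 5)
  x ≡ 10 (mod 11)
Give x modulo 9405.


Product of moduli M = 19 · 9 · 5 · 11 = 9405.
Merge one congruence at a time:
  Start: x ≡ 1 (mod 19).
  Combine with x ≡ 6 (mod 9); new modulus lcm = 171.
    Write x = 1 + 19·t and substitute into x ≡ 6 (mod 9): 19·t ≡ 6 − 1 = 5 (mod 9).
    Reduce coefficients mod 9: 1·t ≡ 5 (mod 9).
    So t ≡ 5 (mod 9).
    Then x = 1 + 19·5 = 96, valid modulo lcm(19, 9) = 171: x ≡ 96 (mod 171).
  Combine with x ≡ 4 (mod 5); new modulus lcm = 855.
    Write x = 96 + 171·t and substitute into x ≡ 4 (mod 5): 171·t ≡ 4 − 96 = -92 (mod 5).
    Reduce coefficients mod 5: 1·t ≡ 3 (mod 5).
    So t ≡ 3 (mod 5).
    Then x = 96 + 171·3 = 609, valid modulo lcm(171, 5) = 855: x ≡ 609 (mod 855).
  Combine with x ≡ 10 (mod 11); new modulus lcm = 9405.
    Write x = 609 + 855·t and substitute into x ≡ 10 (mod 11): 855·t ≡ 10 − 609 = -599 (mod 11).
    Reduce coefficients mod 11: 8·t ≡ 6 (mod 11).
    The inverse of 8 mod 11 is 7 (since 8·7 = 56 = 5·11 + 1), so t ≡ 7·6 = 42 ≡ 9 (mod 11).
    Then x = 609 + 855·9 = 8304, valid modulo lcm(855, 11) = 9405: x ≡ 8304 (mod 9405).
Verify against each original: 8304 mod 19 = 1, 8304 mod 9 = 6, 8304 mod 5 = 4, 8304 mod 11 = 10.

x ≡ 8304 (mod 9405).


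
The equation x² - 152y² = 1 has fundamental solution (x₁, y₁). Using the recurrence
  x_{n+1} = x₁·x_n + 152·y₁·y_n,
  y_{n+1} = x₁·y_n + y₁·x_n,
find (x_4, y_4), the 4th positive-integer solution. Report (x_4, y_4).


Step 1: Find the fundamental solution (x₁, y₁) of x² - 152y² = 1.
  Expand √152 as a continued fraction. a₀ = ⌊√152⌋ = 12; iterate m_{k+1} = d_k·a_k − m_k, d_{k+1} = (152 − m_{k+1}²)/d_k, a_{k+1} = ⌊(a₀ + m_{k+1})/d_{k+1}⌋ (starting m₀ = 0, d₀ = 1), with convergents p_k = a_k·p_{k-1} + p_{k-2}, q_k = a_k·q_{k-1} + q_{k-2} (p₋₁ = 1, q₋₁ = 0):
  k = 0: a₀ = 12; p₀/q₀ = 12/1; p₀² − 152·q₀² = 144 − 152 = -8.
  k = 1: m = 12, d = 8, a = ⌊(12 + 12)/8⌋ = 3; p/q = (3·12 + 1)/(3·1 + 0) = 37/3; p² − 152·q² = 1369 − 1368 = 1.
  The first convergent with p² − 152·q² = 1 gives the fundamental solution (x₁, y₁) = (37, 3).
Step 2: Apply the recurrence (x_{n+1}, y_{n+1}) = (x₁x_n + 152y₁y_n, x₁y_n + y₁x_n) repeatedly.
  From (x_1, y_1) = (37, 3): x_2 = 37·37 + 152·3·3 = 2737; y_2 = 37·3 + 3·37 = 222.
  From (x_2, y_2) = (2737, 222): x_3 = 37·2737 + 152·3·222 = 202501; y_3 = 37·222 + 3·2737 = 16425.
  From (x_3, y_3) = (202501, 16425): x_4 = 37·202501 + 152·3·16425 = 14982337; y_4 = 37·16425 + 3·202501 = 1215228.
Step 3: Verify x_4² - 152·y_4² = 224470421981569 - 224470421981568 = 1 (should be 1). ✓

(x_1, y_1) = (37, 3); (x_4, y_4) = (14982337, 1215228).


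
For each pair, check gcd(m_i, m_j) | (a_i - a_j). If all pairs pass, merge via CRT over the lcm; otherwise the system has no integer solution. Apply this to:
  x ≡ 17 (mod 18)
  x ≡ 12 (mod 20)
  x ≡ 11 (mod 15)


Moduli 18, 20, 15 are not pairwise coprime, so CRT works modulo lcm(m_i) when all pairwise compatibility conditions hold.
Pairwise compatibility: gcd(m_i, m_j) must divide a_i - a_j for every pair.
Merge one congruence at a time:
  Start: x ≡ 17 (mod 18).
  Combine with x ≡ 12 (mod 20): gcd(18, 20) = 2, and 12 - 17 = -5 is NOT divisible by 2.
    ⇒ system is inconsistent (no integer solution).

No solution (the system is inconsistent).


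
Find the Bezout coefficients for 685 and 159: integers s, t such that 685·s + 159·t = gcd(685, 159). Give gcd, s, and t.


Euclidean algorithm on (685, 159) — divide until remainder is 0:
  685 = 4 · 159 + 49
  159 = 3 · 49 + 12
  49 = 4 · 12 + 1
  12 = 12 · 1 + 0
gcd(685, 159) = 1.
Track Bezout coefficients alongside the remainders: start with r₀ = 685 = a·1 + b·0 (s = 1, t = 0) and r₁ = 159 = a·0 + b·1 (s = 0, t = 1); each new remainder r_{k+1} = r_{k-1} − q_k·r_k inherits s_{k+1} = s_{k-1} − q_k·s_k, t_{k+1} = t_{k-1} − q_k·t_k, so r_k = a·s_k + b·t_k at every step:
  q = 4: r = 49, s = 1 − 4·0 = 1, t = 0 − 4·1 = -4  (check: 685·1 + 159·(-4) = 49)
  q = 3: r = 12, s = 0 − 3·1 = -3, t = 1 − 3·(-4) = 13  (check: 685·(-3) + 159·13 = 12)
  q = 4: r = 1, s = 1 − 4·(-3) = 13, t = -4 − 4·13 = -56  (check: 685·13 + 159·(-56) = 1)
The row with r = 1 (the gcd) gives the Bezout coefficients s = 13, t = -56.
Result: 685 · (13) + 159 · (-56) = 1.

gcd(685, 159) = 1; s = 13, t = -56 (check: 685·13 + 159·(-56) = 1).
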